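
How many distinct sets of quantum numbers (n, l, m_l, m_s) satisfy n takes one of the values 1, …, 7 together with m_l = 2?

Per-shell orbital counts meeting the constraint:
n=3 → 1; n=4 → 2; n=5 → 3; n=6 → 4; n=7 → 5.
Orbitals: 1 + 2 + 3 + 4 + 5 = 15. Including both spin states (m_s = ±1/2) gives 2 × 15 = 30 states.

30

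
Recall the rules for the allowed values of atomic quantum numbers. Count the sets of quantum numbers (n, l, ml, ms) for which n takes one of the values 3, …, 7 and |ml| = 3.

40

Per-shell orbital counts meeting the constraint:
n=4 → 2; n=5 → 4; n=6 → 6; n=7 → 8.
Orbitals: 2 + 4 + 6 + 8 = 20. Including both spin states (ms = ±1/2) gives 2 × 20 = 40 states.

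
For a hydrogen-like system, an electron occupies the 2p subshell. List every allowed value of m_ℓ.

The 2p subshell has ℓ = 1, and m_ℓ takes every integer from −ℓ to +ℓ. With ℓ = 1 that gives the 3 values -1, 0, 1.

-1, 0, 1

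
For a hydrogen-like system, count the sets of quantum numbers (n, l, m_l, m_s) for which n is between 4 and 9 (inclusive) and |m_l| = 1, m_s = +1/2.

66

Work shell by shell — for each n, count the (l, m_l) pairs that satisfy |m_l| = 1:
n=4 → 6; n=5 → 8; n=6 → 10; n=7 → 12; n=8 → 14; n=9 → 16.
Orbitals: 6 + 8 + 10 + 12 + 14 + 16 = 66. With m_s fixed to +1/2 there is one state per orbital, so 66 states.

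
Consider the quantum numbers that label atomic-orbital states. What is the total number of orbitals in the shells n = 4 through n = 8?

190

Shell n has n² orbitals: 4²=16 + 5²=25 + 6²=36 + 7²=49 + 8²=64 = 190 orbitals.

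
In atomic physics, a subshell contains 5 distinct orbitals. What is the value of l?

l = 2 (d)

2l+1 = 5 gives l = 2.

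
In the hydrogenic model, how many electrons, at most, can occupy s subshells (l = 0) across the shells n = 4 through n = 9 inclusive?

12

An s subshell (l = 0) exists for every n ≥ 1, so shells n = 4, 5, 6, 7, 8, 9 each contribute one — 6 subshells.
Since each s subshell holds 2(2·0+1) = 2 electrons, the total is 6 × 2 = 12.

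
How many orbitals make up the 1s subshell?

1

A subshell has 2l+1 orbitals; with l = 0, that's 1.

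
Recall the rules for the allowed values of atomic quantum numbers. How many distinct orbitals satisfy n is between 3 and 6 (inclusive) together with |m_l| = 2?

20

Work shell by shell — for each n, count the (l, m_l) pairs that satisfy |m_l| = 2:
n=3 → 2; n=4 → 4; n=5 → 6; n=6 → 8.
Total orbitals: 2 + 4 + 6 + 8 = 20.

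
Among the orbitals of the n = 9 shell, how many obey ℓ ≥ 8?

17

For n = 9, ℓ ranges over 0 … 8.
Per ℓ-value: ℓ=8 → 17.
Total orbitals: 17.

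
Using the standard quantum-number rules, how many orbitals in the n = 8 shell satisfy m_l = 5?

3

The n = 8 shell has l = 0 through 7; check each.
Orbitals with m_l = 5, by l: l=5 → 1; l=6 → 1; l=7 → 1.
Total orbitals: 1 + 1 + 1 = 3.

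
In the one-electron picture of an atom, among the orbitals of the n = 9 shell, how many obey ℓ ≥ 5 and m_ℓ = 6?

3

The n = 9 shell has ℓ = 0 through 8; check each.
Per ℓ-value: ℓ=6 → 1; ℓ=7 → 1; ℓ=8 → 1.
Total orbitals: 1 + 1 + 1 = 3.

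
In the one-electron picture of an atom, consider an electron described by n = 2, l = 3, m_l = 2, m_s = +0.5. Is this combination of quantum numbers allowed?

The orbital quantum number must satisfy 0 ≤ l ≤ n−1. With n = 2 the allowed l values are 0, 1, so l = 3 is out of range.

No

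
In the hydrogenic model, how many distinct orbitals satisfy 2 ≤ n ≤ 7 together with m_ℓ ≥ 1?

Treat each shell separately and count matching orbitals:
n=2 → 1; n=3 → 3; n=4 → 6; n=5 → 10; n=6 → 15; n=7 → 21.
Total orbitals: 1 + 3 + 6 + 10 + 15 + 21 = 56.

56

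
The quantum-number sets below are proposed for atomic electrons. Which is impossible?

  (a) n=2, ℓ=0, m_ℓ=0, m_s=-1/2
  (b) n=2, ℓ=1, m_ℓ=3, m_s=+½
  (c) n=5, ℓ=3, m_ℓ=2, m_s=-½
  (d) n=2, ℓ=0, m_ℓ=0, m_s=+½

(b)

(b) has |m_ℓ| = 3 > ℓ = 1, violating −ℓ ≤ m_ℓ ≤ ℓ.
The remaining sets (a), (c), (d) satisfy all four rules.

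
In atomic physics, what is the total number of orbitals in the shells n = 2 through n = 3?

Shell n has n² orbitals: 2²=4 + 3²=9 = 13 orbitals.

13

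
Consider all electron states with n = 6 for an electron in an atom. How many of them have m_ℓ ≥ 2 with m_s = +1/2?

10

Orbitals with m_ℓ ≥ 2, by ℓ: ℓ=2 → 1; ℓ=3 → 2; ℓ=4 → 3; ℓ=5 → 4.
Orbitals: 1 + 2 + 3 + 4 = 10. With m_s fixed to a single value there is one state per orbital, giving 10 states.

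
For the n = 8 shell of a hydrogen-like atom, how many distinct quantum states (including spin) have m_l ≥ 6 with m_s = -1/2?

3

Orbitals with m_l ≥ 6, by l: l=6 → 1; l=7 → 2.
Orbitals: 1 + 2 = 3. With m_s fixed to a single value there is one state per orbital, giving 3 states.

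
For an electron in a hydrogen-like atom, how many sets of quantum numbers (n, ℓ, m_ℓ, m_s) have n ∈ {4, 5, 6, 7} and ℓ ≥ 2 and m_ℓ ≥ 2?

68

Per-shell orbital counts meeting the constraint:
n=4 → 3; n=5 → 6; n=6 → 10; n=7 → 15.
Orbitals: 3 + 6 + 10 + 15 = 34. Including both spin states (m_s = ±1/2) gives 2 × 34 = 68 states.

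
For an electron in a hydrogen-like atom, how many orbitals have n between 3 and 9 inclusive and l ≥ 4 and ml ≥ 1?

Per-shell orbital counts meeting the constraint:
n=5 → 4; n=6 → 9; n=7 → 15; n=8 → 22; n=9 → 30.
Total orbitals: 4 + 9 + 15 + 22 + 30 = 80.

80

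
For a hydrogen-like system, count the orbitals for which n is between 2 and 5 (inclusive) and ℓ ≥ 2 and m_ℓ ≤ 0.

22

Per-shell orbital counts meeting the constraint:
n=3 → 3; n=4 → 7; n=5 → 12.
Total orbitals: 3 + 7 + 12 = 22.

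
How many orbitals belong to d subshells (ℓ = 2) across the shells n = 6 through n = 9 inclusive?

A d subshell (ℓ = 2) exists for every n ≥ 3, so shells n = 6, 7, 8, 9 each contribute one — 4 subshells.
Since each d subshell has 2·2+1 = 5 orbitals, the total is 4 × 5 = 20.

20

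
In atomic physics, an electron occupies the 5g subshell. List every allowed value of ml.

-4, -3, -2, -1, 0, 1, 2, 3, 4

The 5g subshell has l = 4, and ml takes every integer from −l to +l. With l = 4 that gives the 9 values -4, -3, -2, -1, 0, 1, 2, 3, 4.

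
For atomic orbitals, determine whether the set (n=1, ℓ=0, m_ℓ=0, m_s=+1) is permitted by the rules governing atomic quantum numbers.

Invalid

The spin quantum number for an electron can only be m_s = +1/2 or −1/2; m_s = +1 is not one of those.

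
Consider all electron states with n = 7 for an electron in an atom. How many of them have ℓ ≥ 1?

For n = 7, ℓ ranges over 0 … 6.
Per ℓ-value: ℓ=1 → 3; ℓ=2 → 5; ℓ=3 → 7; ℓ=4 → 9; ℓ=5 → 11; ℓ=6 → 13.
Orbitals: 3 + 5 + 7 + 9 + 11 + 13 = 48. Each orbital carries two spin states, so 48 × 2 = 96 states.

96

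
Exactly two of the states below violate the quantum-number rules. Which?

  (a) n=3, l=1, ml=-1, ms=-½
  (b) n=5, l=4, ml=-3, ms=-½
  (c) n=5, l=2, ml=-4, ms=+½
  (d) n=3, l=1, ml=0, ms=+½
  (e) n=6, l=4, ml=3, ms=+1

(c) and (e)

(c) has |ml| = 4 > l = 2, violating −l ≤ ml ≤ l.
(e) has ms = +1, but an electron's spin must be ±1/2.
The remaining sets (a), (b), (d) satisfy all four rules.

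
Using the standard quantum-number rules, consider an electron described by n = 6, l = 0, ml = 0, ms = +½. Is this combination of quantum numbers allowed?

n = 6 is a positive integer. l = 0 satisfies 0 ≤ l ≤ n−1 = 5. ml = 0 lies in the range −l … +l (here 0). ms = +1/2 is one of ±1/2.
All four constraints are satisfied.

Allowed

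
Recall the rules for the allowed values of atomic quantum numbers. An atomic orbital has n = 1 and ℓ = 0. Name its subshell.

ℓ = 0 corresponds to the letter 's', so the subshell is 1s.

1s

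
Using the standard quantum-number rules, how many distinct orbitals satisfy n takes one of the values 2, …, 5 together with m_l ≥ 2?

10

Work shell by shell — for each n, count the (l, m_l) pairs that satisfy m_l ≥ 2:
n=3 → 1; n=4 → 3; n=5 → 6.
Total orbitals: 1 + 3 + 6 = 10.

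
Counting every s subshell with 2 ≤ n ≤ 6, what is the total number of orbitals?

An s subshell (l = 0) exists for every n ≥ 1, so shells n = 2, 3, 4, 5, 6 each contribute one — 5 subshells.
Since each s subshell has 2·0+1 = 1 orbital, the total is 5 × 1 = 5.

5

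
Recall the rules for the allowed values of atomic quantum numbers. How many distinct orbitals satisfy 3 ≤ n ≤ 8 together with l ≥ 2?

Go shell by shell, enumerating (l, m_l) with l ≥ 2:
n=3 → 5; n=4 → 12; n=5 → 21; n=6 → 32; n=7 → 45; n=8 → 60.
Total orbitals: 5 + 12 + 21 + 32 + 45 + 60 = 175.

175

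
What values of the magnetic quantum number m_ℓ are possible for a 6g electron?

The 6g subshell has ℓ = 4, and m_ℓ takes every integer from −ℓ to +ℓ. With ℓ = 4 that gives the 9 values -4, -3, -2, -1, 0, 1, 2, 3, 4.

-4, -3, -2, -1, 0, 1, 2, 3, 4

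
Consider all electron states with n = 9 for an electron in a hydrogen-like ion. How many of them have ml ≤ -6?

12

For n = 9, l ranges over 0 … 8.
The (l, ml) pairs meeting ml ≤ -6 give: l=6 → 1; l=7 → 2; l=8 → 3.
Orbitals: 1 + 2 + 3 = 6. Each orbital carries two spin states, so 6 × 2 = 12 states.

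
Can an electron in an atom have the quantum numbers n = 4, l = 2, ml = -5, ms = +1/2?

The magnetic quantum number must satisfy −l ≤ ml ≤ l. With l = 2, ml can only be -2, -1, 0, 1, 2, so ml = -5 is forbidden.

Not allowed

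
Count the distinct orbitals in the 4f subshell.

A subshell has 2ℓ+1 orbitals; with ℓ = 3, that's 7.

7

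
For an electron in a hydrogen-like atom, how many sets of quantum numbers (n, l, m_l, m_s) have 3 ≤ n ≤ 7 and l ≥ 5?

70

Per-shell orbital counts meeting the constraint:
n=6 → 11; n=7 → 24.
Orbitals: 11 + 24 = 35. Including both spin states (m_s = ±1/2) gives 2 × 35 = 70 states.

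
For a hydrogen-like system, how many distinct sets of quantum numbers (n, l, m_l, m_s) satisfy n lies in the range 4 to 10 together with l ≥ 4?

Go shell by shell, enumerating (l, m_l) with l ≥ 4:
n=5 → 9; n=6 → 20; n=7 → 33; n=8 → 48; n=9 → 65; n=10 → 84.
Orbitals: 9 + 20 + 33 + 48 + 65 + 84 = 259. Including both spin states (m_s = ±1/2) gives 2 × 259 = 518 states.

518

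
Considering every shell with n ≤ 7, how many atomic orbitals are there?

Total orbitals = 1² + 2² + 3² + 4² + 5² + 6² + 7² = 140.

140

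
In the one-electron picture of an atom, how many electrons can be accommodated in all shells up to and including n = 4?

Total orbitals = 1² + 2² + 3² + 4² = 30. Doubling for spin gives 60 electrons.

60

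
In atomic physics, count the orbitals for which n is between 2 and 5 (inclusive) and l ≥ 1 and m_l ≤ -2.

10

Count contributing orbitals for each principal shell:
n=3 → 1; n=4 → 3; n=5 → 6.
Total orbitals: 1 + 3 + 6 = 10.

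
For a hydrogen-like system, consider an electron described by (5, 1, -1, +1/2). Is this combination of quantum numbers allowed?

Yes

n = 5 is a positive integer. ℓ = 1 satisfies 0 ≤ ℓ ≤ n−1 = 4. m_ℓ = -1 lies in the range −ℓ … +ℓ (here −1 … 1). m_s = +1/2 is one of ±1/2.
All four constraints are satisfied.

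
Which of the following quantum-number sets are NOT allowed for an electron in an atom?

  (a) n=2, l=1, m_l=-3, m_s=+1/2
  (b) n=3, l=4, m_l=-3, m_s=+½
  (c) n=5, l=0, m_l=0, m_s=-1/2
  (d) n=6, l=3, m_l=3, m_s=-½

(a) and (b)

(a) has |m_l| = 3 > l = 1, violating −l ≤ m_l ≤ l.
(b) has l = 4 ≥ n = 3, violating 0 ≤ l ≤ n−1.
The remaining sets (c), (d) satisfy all four rules.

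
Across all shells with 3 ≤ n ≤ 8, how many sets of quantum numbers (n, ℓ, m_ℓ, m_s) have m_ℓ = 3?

30

Per-shell orbital counts meeting the constraint:
n=4 → 1; n=5 → 2; n=6 → 3; n=7 → 4; n=8 → 5.
Orbitals: 1 + 2 + 3 + 4 + 5 = 15. Including both spin states (m_s = ±1/2) gives 2 × 15 = 30 states.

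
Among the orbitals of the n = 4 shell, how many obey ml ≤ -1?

For n = 4, l ranges over 0 … 3.
Contributions: l=1 → 1; l=2 → 2; l=3 → 3.
Total orbitals: 1 + 2 + 3 = 6.

6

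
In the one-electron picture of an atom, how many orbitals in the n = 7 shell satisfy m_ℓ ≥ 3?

For n = 7, ℓ ranges over 0 … 6.
The (ℓ, m_ℓ) pairs meeting m_ℓ ≥ 3 give: ℓ=3 → 1; ℓ=4 → 2; ℓ=5 → 3; ℓ=6 → 4.
Total orbitals: 1 + 2 + 3 + 4 = 10.

10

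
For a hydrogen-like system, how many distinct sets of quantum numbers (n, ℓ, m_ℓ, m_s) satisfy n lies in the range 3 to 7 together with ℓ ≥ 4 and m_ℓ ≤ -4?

20

Per-shell orbital counts meeting the constraint:
n=5 → 1; n=6 → 3; n=7 → 6.
Orbitals: 1 + 3 + 6 = 10. Including both spin states (m_s = ±1/2) gives 2 × 10 = 20 states.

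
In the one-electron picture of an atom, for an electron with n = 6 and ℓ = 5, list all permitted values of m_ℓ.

m_ℓ takes every integer from −ℓ to +ℓ. With ℓ = 5 that gives the 11 values -5, -4, -3, -2, -1, 0, 1, 2, 3, 4, 5.

-5, -4, -3, -2, -1, 0, 1, 2, 3, 4, 5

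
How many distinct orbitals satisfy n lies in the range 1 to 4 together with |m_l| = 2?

Go shell by shell, enumerating (l, m_l) with |m_l| = 2:
n=3 → 2; n=4 → 4.
Total orbitals: 2 + 4 = 6.

6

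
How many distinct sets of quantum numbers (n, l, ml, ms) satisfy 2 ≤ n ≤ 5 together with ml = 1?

Count contributing orbitals for each principal shell:
n=2 → 1; n=3 → 2; n=4 → 3; n=5 → 4.
Orbitals: 1 + 2 + 3 + 4 = 10. Including both spin states (ms = ±1/2) gives 2 × 10 = 20 states.

20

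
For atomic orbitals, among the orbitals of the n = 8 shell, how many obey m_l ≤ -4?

10

The n = 8 shell has l = 0 through 7; check each.
Per l-value: l=4 → 1; l=5 → 2; l=6 → 3; l=7 → 4.
Total orbitals: 1 + 2 + 3 + 4 = 10.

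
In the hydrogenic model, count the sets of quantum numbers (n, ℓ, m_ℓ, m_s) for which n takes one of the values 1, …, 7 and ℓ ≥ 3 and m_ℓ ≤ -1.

Treat each shell separately and count matching orbitals:
n=4 → 3; n=5 → 7; n=6 → 12; n=7 → 18.
Orbitals: 3 + 7 + 12 + 18 = 40. Including both spin states (m_s = ±1/2) gives 2 × 40 = 80 states.

80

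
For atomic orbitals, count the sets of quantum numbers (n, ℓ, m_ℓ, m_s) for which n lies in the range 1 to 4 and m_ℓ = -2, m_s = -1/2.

3

Treat each shell separately and count matching orbitals:
n=3 → 1; n=4 → 2.
Orbitals: 1 + 2 = 3. With m_s fixed to -1/2 there is one state per orbital, so 3 states.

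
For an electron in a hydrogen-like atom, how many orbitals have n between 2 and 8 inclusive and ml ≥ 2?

56

Treat each shell separately and count matching orbitals:
n=3 → 1; n=4 → 3; n=5 → 6; n=6 → 10; n=7 → 15; n=8 → 21.
Total orbitals: 1 + 3 + 6 + 10 + 15 + 21 = 56.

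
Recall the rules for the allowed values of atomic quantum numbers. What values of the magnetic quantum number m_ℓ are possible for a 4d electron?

The 4d subshell has ℓ = 2, and m_ℓ takes every integer from −ℓ to +ℓ. With ℓ = 2 that gives the 5 values -2, -1, 0, 1, 2.

-2, -1, 0, 1, 2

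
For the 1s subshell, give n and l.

The leading integer gives n = 1; the letter 's' means l = 0.

n = 1, l = 0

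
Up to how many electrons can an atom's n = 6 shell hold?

A shell holds 2n² electrons: 2 × 6² = 2 × 36 = 72.

72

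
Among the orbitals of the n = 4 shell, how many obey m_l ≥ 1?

6

For n = 4, l ranges over 0 … 3.
The (l, m_l) pairs meeting m_l ≥ 1 give: l=1 → 1; l=2 → 2; l=3 → 3.
Total orbitals: 1 + 2 + 3 = 6.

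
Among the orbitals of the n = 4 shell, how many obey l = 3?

7

The n = 4 shell has l = 0 through 3; check each.
Per l-value: l=3 → 7.
Total orbitals: 7.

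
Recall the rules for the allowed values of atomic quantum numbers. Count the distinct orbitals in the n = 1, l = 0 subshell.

1

A subshell has 2l+1 orbitals; with l = 0, that's 1.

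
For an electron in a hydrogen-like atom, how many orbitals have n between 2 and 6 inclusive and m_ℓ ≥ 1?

Treat each shell separately and count matching orbitals:
n=2 → 1; n=3 → 3; n=4 → 6; n=5 → 10; n=6 → 15.
Total orbitals: 1 + 3 + 6 + 10 + 15 = 35.

35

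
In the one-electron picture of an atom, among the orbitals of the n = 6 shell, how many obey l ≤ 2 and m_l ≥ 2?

1

Contributions: l=2 → 1.
Total orbitals: 1.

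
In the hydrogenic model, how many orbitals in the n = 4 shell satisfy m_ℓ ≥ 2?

The n = 4 shell has ℓ = 0 through 3; check each.
Orbitals with m_ℓ ≥ 2, by ℓ: ℓ=2 → 1; ℓ=3 → 2.
Total orbitals: 1 + 2 = 3.

3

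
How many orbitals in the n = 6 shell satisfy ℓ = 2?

5

The n = 6 shell has ℓ = 0 through 5; check each.
Orbitals with ℓ = 2, by ℓ: ℓ=2 → 5.
Total orbitals: 5.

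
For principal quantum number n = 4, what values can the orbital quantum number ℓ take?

0, 1, 2, 3

ℓ is an integer with 0 ≤ ℓ ≤ n−1, so for n = 4: ℓ = 0, 1, 2, 3.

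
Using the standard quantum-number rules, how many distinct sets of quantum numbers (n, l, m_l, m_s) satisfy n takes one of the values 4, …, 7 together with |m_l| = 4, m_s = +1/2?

Count contributing orbitals for each principal shell:
n=5 → 2; n=6 → 4; n=7 → 6.
Orbitals: 2 + 4 + 6 = 12. With m_s fixed to +1/2 there is one state per orbital, so 12 states.

12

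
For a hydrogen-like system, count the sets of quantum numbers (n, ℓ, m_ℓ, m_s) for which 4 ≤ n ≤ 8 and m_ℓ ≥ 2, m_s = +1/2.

55

Per-shell orbital counts meeting the constraint:
n=4 → 3; n=5 → 6; n=6 → 10; n=7 → 15; n=8 → 21.
Orbitals: 3 + 6 + 10 + 15 + 21 = 55. With m_s fixed to +1/2 there is one state per orbital, so 55 states.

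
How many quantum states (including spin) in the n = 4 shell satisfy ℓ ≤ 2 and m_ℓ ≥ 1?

6

The n = 4 shell has ℓ = 0 through 3; check each.
The (ℓ, m_ℓ) pairs meeting ℓ ≤ 2 and m_ℓ ≥ 1 give: ℓ=1 → 1; ℓ=2 → 2.
Orbitals: 1 + 2 = 3. Each orbital carries two spin states, so 3 × 2 = 6 states.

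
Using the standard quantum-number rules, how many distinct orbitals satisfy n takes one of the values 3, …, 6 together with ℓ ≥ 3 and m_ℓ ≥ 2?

16

Count contributing orbitals for each principal shell:
n=4 → 2; n=5 → 5; n=6 → 9.
Total orbitals: 2 + 5 + 9 = 16.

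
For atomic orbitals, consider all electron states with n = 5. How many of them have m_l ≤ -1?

20

Per l-value: l=1 → 1; l=2 → 2; l=3 → 3; l=4 → 4.
Orbitals: 1 + 2 + 3 + 4 = 10. Each orbital carries two spin states, so 10 × 2 = 20 states.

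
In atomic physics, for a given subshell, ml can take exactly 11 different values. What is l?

ml ranges over 2l+1 integers, so 2l+1 = 11 ⇒ l = 5.

l = 5 (h)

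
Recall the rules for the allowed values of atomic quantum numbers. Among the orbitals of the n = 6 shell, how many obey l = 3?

7

For n = 6, l ranges over 0 … 5.
Per l-value: l=3 → 7.
Total orbitals: 7.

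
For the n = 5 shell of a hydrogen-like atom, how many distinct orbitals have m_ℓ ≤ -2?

Go through ℓ = 0, …, 4 (the values permitted for n = 5).
The (ℓ, m_ℓ) pairs meeting m_ℓ ≤ -2 give: ℓ=2 → 1; ℓ=3 → 2; ℓ=4 → 3.
Total orbitals: 1 + 2 + 3 = 6.

6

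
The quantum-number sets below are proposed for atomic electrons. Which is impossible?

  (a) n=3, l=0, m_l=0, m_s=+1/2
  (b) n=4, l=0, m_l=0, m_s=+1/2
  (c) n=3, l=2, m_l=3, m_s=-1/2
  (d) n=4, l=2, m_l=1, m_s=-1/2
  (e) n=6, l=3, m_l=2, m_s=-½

(c)

(c) has |m_l| = 3 > l = 2, violating −l ≤ m_l ≤ l.
The remaining sets (a), (b), (d), (e) satisfy all four rules.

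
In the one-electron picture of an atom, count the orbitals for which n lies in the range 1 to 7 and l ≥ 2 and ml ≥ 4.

10

Per-shell orbital counts meeting the constraint:
n=5 → 1; n=6 → 3; n=7 → 6.
Total orbitals: 1 + 3 + 6 = 10.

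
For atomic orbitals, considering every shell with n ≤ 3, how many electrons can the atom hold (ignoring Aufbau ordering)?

28

Total orbitals = 1² + 2² + 3² = 14. Doubling for spin gives 28 electrons.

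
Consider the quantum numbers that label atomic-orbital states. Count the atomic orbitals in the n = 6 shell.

36

The n = 6 shell contains n² = 6² = 36 orbitals.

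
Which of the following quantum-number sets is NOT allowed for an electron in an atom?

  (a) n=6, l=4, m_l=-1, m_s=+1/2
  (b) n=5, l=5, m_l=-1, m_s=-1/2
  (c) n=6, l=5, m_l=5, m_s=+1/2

(b)

(b) has l = 5 ≥ n = 5, violating 0 ≤ l ≤ n−1.
The remaining sets (a), (c) satisfy all four rules.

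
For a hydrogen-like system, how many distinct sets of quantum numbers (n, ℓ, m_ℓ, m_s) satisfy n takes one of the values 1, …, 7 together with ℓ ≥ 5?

70

Go shell by shell, enumerating (ℓ, m_ℓ) with ℓ ≥ 5:
n=6 → 11; n=7 → 24.
Orbitals: 11 + 24 = 35. Including both spin states (m_s = ±1/2) gives 2 × 35 = 70 states.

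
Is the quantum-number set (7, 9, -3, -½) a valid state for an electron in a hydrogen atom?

No

The orbital quantum number must satisfy 0 ≤ l ≤ n−1. With n = 7 the allowed l values are 0, 1, 2, 3, 4, 5, 6, so l = 9 is out of range.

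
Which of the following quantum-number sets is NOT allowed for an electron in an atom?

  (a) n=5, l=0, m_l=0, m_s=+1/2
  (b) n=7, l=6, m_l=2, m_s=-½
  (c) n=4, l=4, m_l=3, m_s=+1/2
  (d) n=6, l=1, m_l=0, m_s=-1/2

(c) has l = 4 ≥ n = 4, violating 0 ≤ l ≤ n−1.
The remaining sets (a), (b), (d) satisfy all four rules.

(c)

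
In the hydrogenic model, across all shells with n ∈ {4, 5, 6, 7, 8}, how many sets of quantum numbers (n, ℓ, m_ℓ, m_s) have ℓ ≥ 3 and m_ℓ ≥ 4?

For each n in the range, tally the orbitals obeying ℓ ≥ 3 and m_ℓ ≥ 4:
n=5 → 1; n=6 → 3; n=7 → 6; n=8 → 10.
Orbitals: 1 + 3 + 6 + 10 = 20. Including both spin states (m_s = ±1/2) gives 2 × 20 = 40 states.

40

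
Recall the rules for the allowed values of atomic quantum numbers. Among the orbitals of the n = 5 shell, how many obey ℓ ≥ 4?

For n = 5, ℓ ranges over 0 … 4.
The (ℓ, m_ℓ) pairs meeting ℓ ≥ 4 give: ℓ=4 → 9.
Total orbitals: 9.

9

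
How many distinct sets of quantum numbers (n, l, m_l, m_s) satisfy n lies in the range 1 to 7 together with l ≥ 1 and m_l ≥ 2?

Work shell by shell — for each n, count the (l, m_l) pairs that satisfy l ≥ 1 and m_l ≥ 2:
n=3 → 1; n=4 → 3; n=5 → 6; n=6 → 10; n=7 → 15.
Orbitals: 1 + 3 + 6 + 10 + 15 = 35. Including both spin states (m_s = ±1/2) gives 2 × 35 = 70 states.

70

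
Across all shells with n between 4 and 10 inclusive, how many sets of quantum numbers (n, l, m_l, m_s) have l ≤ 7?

Count contributing orbitals for each principal shell:
n=4 → 16; n=5 → 25; n=6 → 36; n=7 → 49; n=8 → 64; n=9 → 64; n=10 → 64.
Orbitals: 16 + 25 + 36 + 49 + 64 + 64 + 64 = 318. Including both spin states (m_s = ±1/2) gives 2 × 318 = 636 states.

636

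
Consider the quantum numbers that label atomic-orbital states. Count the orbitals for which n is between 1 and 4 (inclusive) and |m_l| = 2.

6

Per-shell orbital counts meeting the constraint:
n=3 → 2; n=4 → 4.
Total orbitals: 2 + 4 = 6.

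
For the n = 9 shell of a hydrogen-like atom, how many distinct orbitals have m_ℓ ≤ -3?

With n = 9 the allowed ℓ are 0, 1, …, 8.
Contributions: ℓ=3 → 1; ℓ=4 → 2; ℓ=5 → 3; ℓ=6 → 4; ℓ=7 → 5; ℓ=8 → 6.
Total orbitals: 1 + 2 + 3 + 4 + 5 + 6 = 21.

21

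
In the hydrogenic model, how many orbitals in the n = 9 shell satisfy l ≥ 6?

The n = 9 shell has l = 0 through 8; check each.
Orbitals with l ≥ 6, by l: l=6 → 13; l=7 → 15; l=8 → 17.
Total orbitals: 13 + 15 + 17 = 45.

45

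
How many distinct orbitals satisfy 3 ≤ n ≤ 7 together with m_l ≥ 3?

Treat each shell separately and count matching orbitals:
n=4 → 1; n=5 → 3; n=6 → 6; n=7 → 10.
Total orbitals: 1 + 3 + 6 + 10 = 20.

20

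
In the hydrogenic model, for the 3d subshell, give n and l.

n = 3, l = 2

The leading integer gives n = 3; the letter 'd' means l = 2.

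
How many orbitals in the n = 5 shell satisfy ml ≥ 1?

10

With n = 5 the allowed l are 0, 1, …, 4.
Contributions: l=1 → 1; l=2 → 2; l=3 → 3; l=4 → 4.
Total orbitals: 1 + 2 + 3 + 4 = 10.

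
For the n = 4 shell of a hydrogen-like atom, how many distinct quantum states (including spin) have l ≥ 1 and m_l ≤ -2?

For n = 4, l ranges over 0 … 3.
Orbitals with l ≥ 1 and m_l ≤ -2, by l: l=2 → 1; l=3 → 2.
Orbitals: 1 + 2 = 3. Each orbital carries two spin states, so 3 × 2 = 6 states.

6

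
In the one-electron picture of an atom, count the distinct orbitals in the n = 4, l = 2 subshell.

5

A subshell has 2l+1 orbitals; with l = 2, that's 5.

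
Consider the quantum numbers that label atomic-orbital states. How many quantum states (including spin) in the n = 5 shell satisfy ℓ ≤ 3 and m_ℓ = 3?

2

The n = 5 shell has ℓ = 0 through 4; check each.
Contributions: ℓ=3 → 1.
Orbitals: 1. Each orbital carries two spin states, so 1 × 2 = 2 states.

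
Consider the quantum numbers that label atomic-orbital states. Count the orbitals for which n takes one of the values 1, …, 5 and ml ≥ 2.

Treat each shell separately and count matching orbitals:
n=3 → 1; n=4 → 3; n=5 → 6.
Total orbitals: 1 + 3 + 6 = 10.

10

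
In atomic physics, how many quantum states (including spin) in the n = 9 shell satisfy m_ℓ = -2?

14

Contributions: ℓ=2 → 1; ℓ=3 → 1; ℓ=4 → 1; ℓ=5 → 1; ℓ=6 → 1; ℓ=7 → 1; ℓ=8 → 1.
Orbitals: 1 + 1 + 1 + 1 + 1 + 1 + 1 = 7. Each orbital carries two spin states, so 7 × 2 = 14 states.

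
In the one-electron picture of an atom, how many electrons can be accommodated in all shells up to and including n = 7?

280

Total orbitals = 1² + 2² + 3² + 4² + 5² + 6² + 7² = 140. Doubling for spin gives 280 electrons.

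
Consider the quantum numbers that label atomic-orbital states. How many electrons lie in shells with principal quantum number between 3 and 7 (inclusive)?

Shell n has n² orbitals: 3²=9 + 4²=16 + 5²=25 + 6²=36 + 7²=49 = 135 orbitals.
Two spin states per orbital: 2 × 135 = 270 electrons.

270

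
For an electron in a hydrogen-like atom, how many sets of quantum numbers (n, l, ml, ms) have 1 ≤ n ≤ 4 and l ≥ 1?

52

Count contributing orbitals for each principal shell:
n=2 → 3; n=3 → 8; n=4 → 15.
Orbitals: 3 + 8 + 15 = 26. Including both spin states (ms = ±1/2) gives 2 × 26 = 52 states.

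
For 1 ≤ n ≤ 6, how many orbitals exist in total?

Total orbitals = 1² + 2² + 3² + 4² + 5² + 6² = 91.

91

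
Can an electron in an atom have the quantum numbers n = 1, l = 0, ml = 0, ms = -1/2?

n = 1 is a positive integer. l = 0 satisfies 0 ≤ l ≤ n−1 = 0. ml = 0 lies in the range −l … +l (here 0). ms = -1/2 is one of ±1/2.
All four constraints are satisfied.

Yes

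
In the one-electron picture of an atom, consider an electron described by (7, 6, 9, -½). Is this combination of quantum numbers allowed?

Invalid

The magnetic quantum number must satisfy −ℓ ≤ m_ℓ ≤ ℓ. With ℓ = 6, m_ℓ can only be -6, -5, -4, -3, -2, -1, 0, 1, 2, 3, 4, 5, 6, so m_ℓ = 9 is forbidden.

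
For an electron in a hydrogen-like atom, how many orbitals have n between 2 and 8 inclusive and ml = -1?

28

Go shell by shell, enumerating (l, ml) with ml = -1:
n=2 → 1; n=3 → 2; n=4 → 3; n=5 → 4; n=6 → 5; n=7 → 6; n=8 → 7.
Total orbitals: 1 + 2 + 3 + 4 + 5 + 6 + 7 = 28.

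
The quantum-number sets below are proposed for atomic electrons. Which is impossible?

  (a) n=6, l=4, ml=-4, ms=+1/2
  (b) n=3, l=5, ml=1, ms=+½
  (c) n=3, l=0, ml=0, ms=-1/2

(b) has l = 5 ≥ n = 3, violating 0 ≤ l ≤ n−1.
The remaining sets (a), (c) satisfy all four rules.

(b)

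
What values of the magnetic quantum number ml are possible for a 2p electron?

The 2p subshell has l = 1, and ml takes every integer from −l to +l. With l = 1 that gives the 3 values -1, 0, 1.

-1, 0, 1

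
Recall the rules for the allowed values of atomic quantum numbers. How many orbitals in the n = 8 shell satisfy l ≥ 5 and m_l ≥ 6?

Contributions: l=6 → 1; l=7 → 2.
Total orbitals: 1 + 2 = 3.

3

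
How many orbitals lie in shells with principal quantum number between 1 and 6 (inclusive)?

Shell n has n² orbitals: 1²=1 + 2²=4 + 3²=9 + 4²=16 + 5²=25 + 6²=36 = 91 orbitals.

91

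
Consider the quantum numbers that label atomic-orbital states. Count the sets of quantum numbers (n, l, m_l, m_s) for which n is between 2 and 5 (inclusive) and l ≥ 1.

100

Count contributing orbitals for each principal shell:
n=2 → 3; n=3 → 8; n=4 → 15; n=5 → 24.
Orbitals: 3 + 8 + 15 + 24 = 50. Including both spin states (m_s = ±1/2) gives 2 × 50 = 100 states.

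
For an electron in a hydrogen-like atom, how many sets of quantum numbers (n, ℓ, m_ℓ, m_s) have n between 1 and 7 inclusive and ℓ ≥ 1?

266

Per-shell orbital counts meeting the constraint:
n=2 → 3; n=3 → 8; n=4 → 15; n=5 → 24; n=6 → 35; n=7 → 48.
Orbitals: 3 + 8 + 15 + 24 + 35 + 48 = 133. Including both spin states (m_s = ±1/2) gives 2 × 133 = 266 states.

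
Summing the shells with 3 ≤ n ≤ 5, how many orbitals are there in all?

Shell n has n² orbitals: 3²=9 + 4²=16 + 5²=25 = 50 orbitals.

50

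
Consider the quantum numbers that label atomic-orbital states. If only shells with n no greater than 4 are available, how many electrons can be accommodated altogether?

Total orbitals = 1² + 2² + 3² + 4² = 30. Doubling for spin gives 60 electrons.

60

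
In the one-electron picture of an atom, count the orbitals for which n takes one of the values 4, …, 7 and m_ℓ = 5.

3

For each n in the range, tally the orbitals obeying m_ℓ = 5:
n=6 → 1; n=7 → 2.
Total orbitals: 1 + 2 = 3.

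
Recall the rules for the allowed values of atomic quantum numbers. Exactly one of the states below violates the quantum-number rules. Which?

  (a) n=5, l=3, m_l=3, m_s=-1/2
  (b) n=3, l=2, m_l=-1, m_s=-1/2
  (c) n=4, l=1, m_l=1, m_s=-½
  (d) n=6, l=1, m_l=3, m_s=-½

(d)

(d) has |m_l| = 3 > l = 1, violating −l ≤ m_l ≤ l.
The remaining sets (a), (b), (c) satisfy all four rules.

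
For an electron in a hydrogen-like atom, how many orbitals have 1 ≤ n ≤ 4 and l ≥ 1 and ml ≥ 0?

Per-shell orbital counts meeting the constraint:
n=2 → 2; n=3 → 5; n=4 → 9.
Total orbitals: 2 + 5 + 9 = 16.

16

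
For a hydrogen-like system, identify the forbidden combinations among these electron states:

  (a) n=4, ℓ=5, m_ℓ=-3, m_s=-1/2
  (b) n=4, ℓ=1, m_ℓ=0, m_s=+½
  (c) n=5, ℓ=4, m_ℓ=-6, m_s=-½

(a) and (c)

(a) has ℓ = 5 ≥ n = 4, violating 0 ≤ ℓ ≤ n−1.
(c) has |m_ℓ| = 6 > ℓ = 4, violating −ℓ ≤ m_ℓ ≤ ℓ.
The remaining set (b) satisfies all four rules.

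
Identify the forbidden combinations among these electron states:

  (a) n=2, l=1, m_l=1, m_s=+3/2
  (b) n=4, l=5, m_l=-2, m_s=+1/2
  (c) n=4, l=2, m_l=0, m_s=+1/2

(a) has m_s = +3/2, but an electron's spin must be ±1/2.
(b) has l = 5 ≥ n = 4, violating 0 ≤ l ≤ n−1.
The remaining set (c) satisfies all four rules.

(a) and (b)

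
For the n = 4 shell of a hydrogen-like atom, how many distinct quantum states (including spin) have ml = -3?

Orbitals with ml = -3, by l: l=3 → 1.
Orbitals: 1. Each orbital carries two spin states, so 1 × 2 = 2 states.

2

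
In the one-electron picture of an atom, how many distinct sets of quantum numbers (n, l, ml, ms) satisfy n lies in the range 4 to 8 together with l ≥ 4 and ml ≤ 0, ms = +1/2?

Treat each shell separately and count matching orbitals:
n=5 → 5; n=6 → 11; n=7 → 18; n=8 → 26.
Orbitals: 5 + 11 + 18 + 26 = 60. With ms fixed to +1/2 there is one state per orbital, so 60 states.

60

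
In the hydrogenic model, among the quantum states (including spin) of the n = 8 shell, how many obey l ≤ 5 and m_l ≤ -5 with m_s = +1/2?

Go through l = 0, …, 7 (the values permitted for n = 8).
Orbitals with l ≤ 5 and m_l ≤ -5, by l: l=5 → 1.
Orbitals: 1. With m_s fixed to a single value there is one state per orbital, giving 1 state.

1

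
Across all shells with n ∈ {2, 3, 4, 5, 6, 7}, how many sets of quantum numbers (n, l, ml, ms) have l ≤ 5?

252

Count contributing orbitals for each principal shell:
n=2 → 4; n=3 → 9; n=4 → 16; n=5 → 25; n=6 → 36; n=7 → 36.
Orbitals: 4 + 9 + 16 + 25 + 36 + 36 = 126. Including both spin states (ms = ±1/2) gives 2 × 126 = 252 states.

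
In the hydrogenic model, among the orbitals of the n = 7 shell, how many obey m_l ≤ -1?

21

With n = 7 the allowed l are 0, 1, …, 6.
Contributions: l=1 → 1; l=2 → 2; l=3 → 3; l=4 → 4; l=5 → 5; l=6 → 6.
Total orbitals: 1 + 2 + 3 + 4 + 5 + 6 = 21.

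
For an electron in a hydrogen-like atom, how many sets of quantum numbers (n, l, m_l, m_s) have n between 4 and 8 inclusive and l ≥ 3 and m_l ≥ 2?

100

Work shell by shell — for each n, count the (l, m_l) pairs that satisfy l ≥ 3 and m_l ≥ 2:
n=4 → 2; n=5 → 5; n=6 → 9; n=7 → 14; n=8 → 20.
Orbitals: 2 + 5 + 9 + 14 + 20 = 50. Including both spin states (m_s = ±1/2) gives 2 × 50 = 100 states.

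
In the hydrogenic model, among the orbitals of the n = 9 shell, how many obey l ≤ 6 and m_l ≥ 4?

6

The n = 9 shell has l = 0 through 8; check each.
Contributions: l=4 → 1; l=5 → 2; l=6 → 3.
Total orbitals: 1 + 2 + 3 = 6.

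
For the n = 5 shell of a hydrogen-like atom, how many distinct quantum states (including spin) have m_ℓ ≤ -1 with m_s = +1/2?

10

Per ℓ-value: ℓ=1 → 1; ℓ=2 → 2; ℓ=3 → 3; ℓ=4 → 4.
Orbitals: 1 + 2 + 3 + 4 = 10. With m_s fixed to a single value there is one state per orbital, giving 10 states.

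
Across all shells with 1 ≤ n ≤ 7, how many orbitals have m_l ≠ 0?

112

For each n in the range, tally the orbitals obeying m_l ≠ 0:
n=2 → 2; n=3 → 6; n=4 → 12; n=5 → 20; n=6 → 30; n=7 → 42.
Total orbitals: 2 + 6 + 12 + 20 + 30 + 42 = 112.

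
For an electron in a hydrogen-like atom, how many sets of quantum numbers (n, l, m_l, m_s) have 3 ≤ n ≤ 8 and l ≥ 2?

Count contributing orbitals for each principal shell:
n=3 → 5; n=4 → 12; n=5 → 21; n=6 → 32; n=7 → 45; n=8 → 60.
Orbitals: 5 + 12 + 21 + 32 + 45 + 60 = 175. Including both spin states (m_s = ±1/2) gives 2 × 175 = 350 states.

350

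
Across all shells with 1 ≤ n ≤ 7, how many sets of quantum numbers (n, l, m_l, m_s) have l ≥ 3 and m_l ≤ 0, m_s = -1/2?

Per-shell orbital counts meeting the constraint:
n=4 → 4; n=5 → 9; n=6 → 15; n=7 → 22.
Orbitals: 4 + 9 + 15 + 22 = 50. With m_s fixed to -1/2 there is one state per orbital, so 50 states.

50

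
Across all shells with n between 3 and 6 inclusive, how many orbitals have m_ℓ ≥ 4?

Per-shell orbital counts meeting the constraint:
n=5 → 1; n=6 → 3.
Total orbitals: 1 + 3 = 4.

4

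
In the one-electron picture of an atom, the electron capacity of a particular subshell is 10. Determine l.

2(2l+1) = 10 ⇒ 2l+1 = 5 ⇒ l = 2.

l = 2 (d)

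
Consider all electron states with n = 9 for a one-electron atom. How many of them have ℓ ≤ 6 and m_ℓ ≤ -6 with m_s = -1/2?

1

Contributions: ℓ=6 → 1.
Orbitals: 1. With m_s fixed to a single value there is one state per orbital, giving 1 state.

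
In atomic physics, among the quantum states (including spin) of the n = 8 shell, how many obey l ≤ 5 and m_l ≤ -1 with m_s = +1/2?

15

With n = 8 the allowed l are 0, 1, …, 7.
The (l, m_l) pairs meeting l ≤ 5 and m_l ≤ -1 give: l=1 → 1; l=2 → 2; l=3 → 3; l=4 → 4; l=5 → 5.
Orbitals: 1 + 2 + 3 + 4 + 5 = 15. With m_s fixed to a single value there is one state per orbital, giving 15 states.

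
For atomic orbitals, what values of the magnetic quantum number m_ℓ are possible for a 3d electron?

-2, -1, 0, 1, 2

The 3d subshell has ℓ = 2, and m_ℓ takes every integer from −ℓ to +ℓ. With ℓ = 2 that gives the 5 values -2, -1, 0, 1, 2.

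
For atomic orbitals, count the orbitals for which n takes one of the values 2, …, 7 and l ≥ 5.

35

Per-shell orbital counts meeting the constraint:
n=6 → 11; n=7 → 24.
Total orbitals: 11 + 24 = 35.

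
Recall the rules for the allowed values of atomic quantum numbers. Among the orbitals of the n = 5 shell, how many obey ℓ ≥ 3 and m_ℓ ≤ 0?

Per ℓ-value: ℓ=3 → 4; ℓ=4 → 5.
Total orbitals: 4 + 5 = 9.

9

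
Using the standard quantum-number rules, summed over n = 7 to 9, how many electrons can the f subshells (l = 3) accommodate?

42

An f subshell (l = 3) exists for every n ≥ 4, so shells n = 7, 8, 9 each contribute one — 3 subshells.
Since each f subshell holds 2(2·3+1) = 14 electrons, the total is 3 × 14 = 42.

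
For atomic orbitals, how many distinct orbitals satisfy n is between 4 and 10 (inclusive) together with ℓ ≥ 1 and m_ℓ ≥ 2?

Treat each shell separately and count matching orbitals:
n=4 → 3; n=5 → 6; n=6 → 10; n=7 → 15; n=8 → 21; n=9 → 28; n=10 → 36.
Total orbitals: 3 + 6 + 10 + 15 + 21 + 28 + 36 = 119.

119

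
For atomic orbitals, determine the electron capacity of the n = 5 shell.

A shell holds 2n² electrons: 2 × 5² = 2 × 25 = 50.

50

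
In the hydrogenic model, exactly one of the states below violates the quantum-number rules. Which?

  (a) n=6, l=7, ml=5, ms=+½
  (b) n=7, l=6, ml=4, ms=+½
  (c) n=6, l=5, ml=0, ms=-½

(a)

(a) has l = 7 ≥ n = 6, violating 0 ≤ l ≤ n−1.
The remaining sets (b), (c) satisfy all four rules.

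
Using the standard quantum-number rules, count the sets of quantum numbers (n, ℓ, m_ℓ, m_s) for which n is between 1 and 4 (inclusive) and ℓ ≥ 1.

Count contributing orbitals for each principal shell:
n=2 → 3; n=3 → 8; n=4 → 15.
Orbitals: 3 + 8 + 15 = 26. Including both spin states (m_s = ±1/2) gives 2 × 26 = 52 states.

52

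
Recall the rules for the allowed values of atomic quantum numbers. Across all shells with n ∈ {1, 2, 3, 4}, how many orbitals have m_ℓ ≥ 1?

10

Go shell by shell, enumerating (ℓ, m_ℓ) with m_ℓ ≥ 1:
n=2 → 1; n=3 → 3; n=4 → 6.
Total orbitals: 1 + 3 + 6 = 10.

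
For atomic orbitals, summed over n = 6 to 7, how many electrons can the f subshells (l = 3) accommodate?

28

An f subshell (l = 3) exists for every n ≥ 4, so shells n = 6, 7 each contribute one — 2 subshells.
Since each f subshell holds 2(2·3+1) = 14 electrons, the total is 2 × 14 = 28.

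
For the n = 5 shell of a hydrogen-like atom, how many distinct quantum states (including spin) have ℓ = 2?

With n = 5 the allowed ℓ are 0, 1, …, 4.
Orbitals with ℓ = 2, by ℓ: ℓ=2 → 5.
Orbitals: 5. Each orbital carries two spin states, so 5 × 2 = 10 states.

10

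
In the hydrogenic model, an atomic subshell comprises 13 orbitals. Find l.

2l+1 = 13 gives l = 6.

l = 6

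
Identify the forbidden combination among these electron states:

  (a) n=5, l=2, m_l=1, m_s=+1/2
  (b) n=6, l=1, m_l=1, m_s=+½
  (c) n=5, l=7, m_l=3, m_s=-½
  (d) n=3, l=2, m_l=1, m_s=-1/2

(c) has l = 7 ≥ n = 5, violating 0 ≤ l ≤ n−1.
The remaining sets (a), (b), (d) satisfy all four rules.

(c)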